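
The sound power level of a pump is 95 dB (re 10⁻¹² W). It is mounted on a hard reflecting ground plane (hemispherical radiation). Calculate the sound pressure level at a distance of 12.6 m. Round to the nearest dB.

L_p = L_w − 10·log₁₀(2π·r²) with r = 12.6 m.
2π·r² = 997.5 m², 10·log₁₀ of that is 29.989 dB.
L_p = 95 − 29.989 = 65.01 dB.

65 dB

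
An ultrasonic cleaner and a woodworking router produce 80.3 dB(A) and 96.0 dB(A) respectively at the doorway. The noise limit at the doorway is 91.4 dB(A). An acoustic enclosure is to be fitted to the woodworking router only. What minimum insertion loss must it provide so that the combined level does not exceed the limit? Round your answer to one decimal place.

5.0 dB

Everything except the woodworking router sums to 10^(80.3/10) = 1.072e+08 in linear terms, 80.30 dB(A).
To meet 91.4 dB(A) overall, the treated woodworking router may contribute at most 10^(91.4/10) − 1.072e+08 = 1.273e+09, i.e. 91.05 dB(A).
So the woodworking router must be reduced from 96.0 to 91.05 dB(A): IL = 4.95 dB.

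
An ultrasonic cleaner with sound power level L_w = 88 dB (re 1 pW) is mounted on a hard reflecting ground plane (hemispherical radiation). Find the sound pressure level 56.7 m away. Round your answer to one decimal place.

The power spreads over a hemisphere of area 2π·r², so L_p = L_w − 10·log₁₀(2π·r²).
2π·r² = 2.02e+04 m², 10·log₁₀ of that is 43.053 dB.
L_p = 88 − 43.053 = 44.95 dB.

44.9 dB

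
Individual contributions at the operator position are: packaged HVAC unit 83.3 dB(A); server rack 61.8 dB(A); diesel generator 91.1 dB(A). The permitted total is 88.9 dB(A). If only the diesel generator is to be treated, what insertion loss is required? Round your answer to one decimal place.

Fixed contribution from the other sources: Σ 10^(L/10) = 10^(83.3/10) + 10^(61.8/10) = 2.153e+08 (83.33 dB(A)).
The limit corresponds to 10^(88.9/10) = 7.762e+08; subtracting the fixed part leaves 5.609e+08 for the diesel generator, i.e. 87.49 dB(A).
So the diesel generator must be reduced from 91.1 to 87.49 dB(A): IL = 3.61 dB.

3.6 dB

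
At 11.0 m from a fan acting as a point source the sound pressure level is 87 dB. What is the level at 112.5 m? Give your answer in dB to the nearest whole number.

67 dB

For a point source, L₂ = L₁ − 20·log₁₀(r₂/r₁).
L₂ = 87 − 20·log₁₀(112.5/11.0) = 87 − 20.195 = 66.80 dB.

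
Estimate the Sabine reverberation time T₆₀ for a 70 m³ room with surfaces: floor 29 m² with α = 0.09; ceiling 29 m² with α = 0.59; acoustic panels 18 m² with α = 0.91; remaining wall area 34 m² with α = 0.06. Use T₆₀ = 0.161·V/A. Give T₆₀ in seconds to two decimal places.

0.30 s

A = Σ Sᵢαᵢ = 29·0.09 + 29·0.59 + 18·0.91 + 34·0.06 = 38.14 m².
T₆₀ = 0.161 × 70 / 38.14 = 0.295 s.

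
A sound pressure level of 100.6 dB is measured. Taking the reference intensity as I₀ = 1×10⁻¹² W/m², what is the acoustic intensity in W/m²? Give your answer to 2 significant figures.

0.011 W/m²

L = 10·log₁₀(I/I₀) ⇒ I = I₀·10^(L/10) = 10⁻¹² × 10^10.06.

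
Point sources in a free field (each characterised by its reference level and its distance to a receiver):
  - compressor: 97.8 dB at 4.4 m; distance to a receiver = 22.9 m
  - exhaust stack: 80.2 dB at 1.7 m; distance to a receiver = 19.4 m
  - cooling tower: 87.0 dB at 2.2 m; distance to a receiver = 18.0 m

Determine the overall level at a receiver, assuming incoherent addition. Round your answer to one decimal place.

83.6 dB

Propagate each source to the receiver with L = L_ref − 20·log₁₀(r/r_ref), then add intensities.
compressor: 97.8 − 20·log₁₀(22.9/4.4) = 97.8 − 14.33 = 83.47 dB.
exhaust stack: 80.2 − 20·log₁₀(19.4/1.7) = 80.2 − 21.15 = 59.05 dB.
cooling tower: 87.0 − 20·log₁₀(18.0/2.2) = 87.0 − 18.26 = 68.74 dB.
Σ 10^(L/10) = 2.307e+08 → L_total = 10·log₁₀(2.307e+08) = 83.63 dB.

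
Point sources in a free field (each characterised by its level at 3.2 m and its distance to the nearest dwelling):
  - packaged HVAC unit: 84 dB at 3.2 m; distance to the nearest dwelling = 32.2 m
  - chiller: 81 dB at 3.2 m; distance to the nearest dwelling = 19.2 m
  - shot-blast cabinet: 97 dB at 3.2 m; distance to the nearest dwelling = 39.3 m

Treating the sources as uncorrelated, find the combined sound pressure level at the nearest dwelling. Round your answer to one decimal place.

75.9 dB

Apply inverse-square spreading to bring every level to the receiver, then sum 10^(L/10).
packaged HVAC unit: 84 − 20·log₁₀(32.2/3.2) = 84 − 20.05 = 63.95 dB.
chiller: 81 − 20·log₁₀(19.2/3.2) = 81 − 15.56 = 65.44 dB.
shot-blast cabinet: 97 − 20·log₁₀(39.3/3.2) = 97 − 21.78 = 75.22 dB.
Σ 10^(L/10) = 3.921e+07 → L_total = 10·log₁₀(3.921e+07) = 75.93 dB.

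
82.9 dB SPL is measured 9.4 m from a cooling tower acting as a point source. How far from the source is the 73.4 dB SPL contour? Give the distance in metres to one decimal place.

28.1 m

Point-source spreading drops the level by 20·log₁₀(r₂/r₁); inverting, r₂/r₁ = 10^(ΔL/20).
r₂ = 9.4·10^((82.9−73.4)/20) = 9.4·10^(9.5/20) = 28.06 m.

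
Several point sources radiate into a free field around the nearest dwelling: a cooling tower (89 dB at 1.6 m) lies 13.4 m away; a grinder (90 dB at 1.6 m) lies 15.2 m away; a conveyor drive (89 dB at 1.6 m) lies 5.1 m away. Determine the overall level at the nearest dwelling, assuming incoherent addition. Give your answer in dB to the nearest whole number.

Apply inverse-square spreading to bring every level to the receiver, then sum 10^(L/10).
cooling tower: 89 − 20·log₁₀(13.4/1.6) = 89 − 18.46 = 70.54 dB.
grinder: 90 − 20·log₁₀(15.2/1.6) = 90 − 19.55 = 70.45 dB.
conveyor drive: 89 − 20·log₁₀(5.1/1.6) = 89 − 10.07 = 78.93 dB.
Σ 10^(L/10) = 1.006e+08 → L_total = 10·log₁₀(1.006e+08) = 80.03 dB.

80 dB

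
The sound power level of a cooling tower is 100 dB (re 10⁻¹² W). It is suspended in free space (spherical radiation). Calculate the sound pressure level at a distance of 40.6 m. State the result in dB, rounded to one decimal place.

Free-field spherical radiation: L_p = L_w − 10·log₁₀(4π·r²), r = 40.6 m.
4π·r² = 2.071e+04 m², 10·log₁₀ of that is 43.163 dB.
L_p = 100 − 43.163 = 56.84 dB.

56.8 dB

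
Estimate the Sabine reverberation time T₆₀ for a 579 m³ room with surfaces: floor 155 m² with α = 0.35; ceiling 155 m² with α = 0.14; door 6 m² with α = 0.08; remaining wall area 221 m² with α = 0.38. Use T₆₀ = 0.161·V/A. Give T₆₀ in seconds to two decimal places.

0.58 s

A = Σ Sᵢαᵢ = 155·0.35 + 155·0.14 + 6·0.08 + 221·0.38 = 160.41 m².
T₆₀ = 0.161 × 579 / 160.41 = 0.581 s.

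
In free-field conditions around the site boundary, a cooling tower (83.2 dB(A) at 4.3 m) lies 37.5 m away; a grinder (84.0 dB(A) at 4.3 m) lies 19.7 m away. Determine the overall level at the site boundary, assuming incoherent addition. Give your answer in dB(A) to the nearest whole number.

Propagate each source to the receiver with L = L_ref − 20·log₁₀(r/r_ref), then add intensities.
cooling tower: 83.2 − 20·log₁₀(37.5/4.3) = 83.2 − 18.81 = 64.39 dB(A).
grinder: 84.0 − 20·log₁₀(19.7/4.3) = 84.0 − 13.22 = 70.78 dB(A).
Σ 10^(L/10) = 1.471e+07 → L_total = 10·log₁₀(1.471e+07) = 71.68 dB(A).

72 dB(A)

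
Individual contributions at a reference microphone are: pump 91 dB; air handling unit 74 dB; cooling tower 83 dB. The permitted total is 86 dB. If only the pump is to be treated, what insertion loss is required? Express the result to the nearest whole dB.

9 dB

The untreated sources together contribute 10^(74/10) + 10^(83/10) = 2.246e+08, i.e. 83.51 dB.
To meet 86 dB overall, the treated pump may contribute at most 10^(86/10) − 2.246e+08 = 1.735e+08, i.e. 82.39 dB.
Required insertion loss = 91 − 82.39 = 8.61 dB.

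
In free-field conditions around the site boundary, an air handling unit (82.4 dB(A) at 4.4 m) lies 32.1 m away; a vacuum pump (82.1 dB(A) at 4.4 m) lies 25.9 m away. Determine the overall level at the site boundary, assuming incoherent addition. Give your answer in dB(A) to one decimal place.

Apply inverse-square spreading to bring every level to the receiver, then sum 10^(L/10).
air handling unit: 82.4 − 20·log₁₀(32.1/4.4) = 82.4 − 17.26 = 65.14 dB(A).
vacuum pump: 82.1 − 20·log₁₀(25.9/4.4) = 82.1 − 15.40 = 66.70 dB(A).
Σ 10^(L/10) = 7.946e+06 → L_total = 10·log₁₀(7.946e+06) = 69.00 dB(A).

69.0 dB(A)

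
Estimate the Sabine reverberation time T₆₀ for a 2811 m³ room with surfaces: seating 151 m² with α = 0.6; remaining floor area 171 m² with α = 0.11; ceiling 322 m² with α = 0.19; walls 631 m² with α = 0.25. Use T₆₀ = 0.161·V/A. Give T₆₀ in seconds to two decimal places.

1.38 s

Total absorption A = 151·0.6 + 171·0.11 + 322·0.19 + 631·0.25 = 328.34 m² sabins.
T₆₀ = 0.161·V/A = 0.161·2811/328.34 = 1.378 s.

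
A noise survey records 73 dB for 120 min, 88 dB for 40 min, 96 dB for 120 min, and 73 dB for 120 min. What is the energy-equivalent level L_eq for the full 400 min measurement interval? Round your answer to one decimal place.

91.0 dB

Weight each interval's intensity by its duration and average over T = 400 min:
Σ tᵢ·10^(Lᵢ/10) = 120·10^(73/10) + 40·10^(88/10) + 120·10^(96/10) + 120·10^(73/10) = 5.078e+11.
L_eq = 10·log₁₀(5.078e+11/400) = 91.04 dB.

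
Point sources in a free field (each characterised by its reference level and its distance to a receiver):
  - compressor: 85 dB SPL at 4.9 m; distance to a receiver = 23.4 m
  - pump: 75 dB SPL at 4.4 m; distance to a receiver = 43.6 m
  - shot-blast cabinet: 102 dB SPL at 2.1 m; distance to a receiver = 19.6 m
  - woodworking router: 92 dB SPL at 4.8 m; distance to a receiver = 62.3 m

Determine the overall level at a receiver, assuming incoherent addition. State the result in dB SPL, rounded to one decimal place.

83.1 dB SPL

Propagate each source to the receiver with L = L_ref − 20·log₁₀(r/r_ref), then add intensities.
compressor: 85 − 20·log₁₀(23.4/4.9) = 85 − 13.58 = 71.42 dB SPL.
pump: 75 − 20·log₁₀(43.6/4.4) = 75 − 19.92 = 55.08 dB SPL.
shot-blast cabinet: 102 − 20·log₁₀(19.6/2.1) = 102 − 19.40 = 82.60 dB SPL.
woodworking router: 92 − 20·log₁₀(62.3/4.8) = 92 − 22.26 = 69.74 dB SPL.
Σ 10^(L/10) = 2.055e+08 → L_total = 10·log₁₀(2.055e+08) = 83.13 dB SPL.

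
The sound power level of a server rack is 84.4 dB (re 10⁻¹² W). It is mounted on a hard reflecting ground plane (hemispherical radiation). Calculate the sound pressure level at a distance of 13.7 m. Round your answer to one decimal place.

53.7 dB

Free-field hemispherical radiation: L_p = L_w − 10·log₁₀(2π·r²), r = 13.7 m.
2π·r² = 1179 m², 10·log₁₀ of that is 30.716 dB.
L_p = 84.4 − 30.716 = 53.68 dB.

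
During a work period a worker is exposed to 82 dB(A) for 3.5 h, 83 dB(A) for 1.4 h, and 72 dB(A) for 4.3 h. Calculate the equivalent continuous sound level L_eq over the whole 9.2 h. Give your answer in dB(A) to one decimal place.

79.9 dB(A)

Weight each interval's intensity by its duration and average over T = 9.2 h:
Σ tᵢ·10^(Lᵢ/10) = 3.5·10^(82/10) + 1.4·10^(83/10) + 4.3·10^(72/10) = 9.022e+08.
L_eq = 10·log₁₀(9.022e+08/9.2) = 79.92 dB(A).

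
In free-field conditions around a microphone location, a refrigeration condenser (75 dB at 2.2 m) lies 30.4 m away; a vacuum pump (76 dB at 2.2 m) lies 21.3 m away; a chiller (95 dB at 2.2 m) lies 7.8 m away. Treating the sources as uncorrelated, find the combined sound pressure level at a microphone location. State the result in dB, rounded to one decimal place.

84.0 dB

First find each source's level at the receiver (point-source: −20·log₁₀(r/r_ref)), then combine on an intensity basis.
refrigeration condenser: 75 − 20·log₁₀(30.4/2.2) = 75 − 22.81 = 52.19 dB.
vacuum pump: 76 − 20·log₁₀(21.3/2.2) = 76 − 19.72 = 56.28 dB.
chiller: 95 − 20·log₁₀(7.8/2.2) = 95 − 10.99 = 84.01 dB.
Σ 10^(L/10) = 2.522e+08 → L_total = 10·log₁₀(2.522e+08) = 84.02 dB.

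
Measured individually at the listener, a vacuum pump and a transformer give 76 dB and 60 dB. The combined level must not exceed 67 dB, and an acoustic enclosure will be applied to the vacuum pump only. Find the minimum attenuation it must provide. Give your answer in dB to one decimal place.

10.0 dB

The untreated sources together contribute 10^(60/10) = 1.000e+06, i.e. 60.00 dB.
To meet 67 dB overall, the treated vacuum pump may contribute at most 10^(67/10) − 1.000e+06 = 4.012e+06, i.e. 66.03 dB.
Required insertion loss = 76 − 66.03 = 9.97 dB.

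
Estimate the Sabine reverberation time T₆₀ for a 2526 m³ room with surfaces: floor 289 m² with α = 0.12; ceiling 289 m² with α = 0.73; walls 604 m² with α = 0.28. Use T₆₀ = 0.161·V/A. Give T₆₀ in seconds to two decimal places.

0.98 s

A = Σ Sᵢαᵢ = 289·0.12 + 289·0.73 + 604·0.28 = 414.77 m².
T₆₀ = 0.161 × 2526 / 414.77 = 0.981 s.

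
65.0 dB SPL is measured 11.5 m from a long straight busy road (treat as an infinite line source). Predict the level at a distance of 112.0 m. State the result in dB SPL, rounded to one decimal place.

55.1 dB SPL

Cylindrical spreading from a line source gives a 10·log₁₀(r₂/r₁) drop.
L₂ = 65.0 − 10·log₁₀(112.0/11.5) = 65.0 − 9.885 = 55.11 dB SPL.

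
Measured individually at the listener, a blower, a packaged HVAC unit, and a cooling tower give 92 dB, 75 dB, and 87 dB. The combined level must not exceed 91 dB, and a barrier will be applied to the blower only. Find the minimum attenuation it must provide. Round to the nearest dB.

Fixed contribution from the other sources: Σ 10^(L/10) = 10^(75/10) + 10^(87/10) = 5.328e+08 (87.27 dB).
To meet 91 dB overall, the treated blower may contribute at most 10^(91/10) − 5.328e+08 = 7.261e+08, i.e. 88.61 dB.
Required insertion loss = 92 − 88.61 = 3.39 dB.

3 dB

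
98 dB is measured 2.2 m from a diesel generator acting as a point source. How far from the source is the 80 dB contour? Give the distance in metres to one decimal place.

17.5 m

The 18.0 dB drop corresponds to a distance ratio of 10^(18.0/20) for a point source.
r₂ = 2.2·10^((98−80)/20) = 2.2·10^(18.0/20) = 17.48 m.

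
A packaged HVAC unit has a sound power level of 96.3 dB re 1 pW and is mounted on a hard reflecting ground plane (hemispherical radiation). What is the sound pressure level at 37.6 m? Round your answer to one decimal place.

Free-field hemispherical radiation: L_p = L_w − 10·log₁₀(2π·r²), r = 37.6 m.
2π·r² = 8883 m², 10·log₁₀ of that is 39.486 dB.
L_p = 96.3 − 39.486 = 56.81 dB.

56.8 dB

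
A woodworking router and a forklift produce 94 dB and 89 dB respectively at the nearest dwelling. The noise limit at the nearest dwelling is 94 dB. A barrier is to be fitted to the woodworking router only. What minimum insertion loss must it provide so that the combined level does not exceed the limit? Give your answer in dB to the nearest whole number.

Everything except the woodworking router sums to 10^(89/10) = 7.943e+08 in linear terms, 89.00 dB.
To meet 94 dB overall, the treated woodworking router may contribute at most 10^(94/10) − 7.943e+08 = 1.718e+09, i.e. 92.35 dB.
So the woodworking router must be reduced from 94 to 92.35 dB: IL = 1.65 dB.

2 dB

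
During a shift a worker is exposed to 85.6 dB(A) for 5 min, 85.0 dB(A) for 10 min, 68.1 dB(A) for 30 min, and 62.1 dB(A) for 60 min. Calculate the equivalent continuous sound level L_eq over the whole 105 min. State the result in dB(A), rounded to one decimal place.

Weight each interval's intensity by its duration and average over T = 105 min:
Σ tᵢ·10^(Lᵢ/10) = 5·10^(85.6/10) + 10·10^(85.0/10) + 30·10^(68.1/10) + 60·10^(62.1/10) = 5.269e+09.
L_eq = 10·log₁₀(5.269e+09/105) = 77.01 dB(A).

77.0 dB(A)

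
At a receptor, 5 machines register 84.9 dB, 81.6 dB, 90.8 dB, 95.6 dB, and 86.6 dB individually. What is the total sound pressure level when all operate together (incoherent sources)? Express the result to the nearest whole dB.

98 dB

Incoherent sources combine by intensity addition: L_total = 10·log₁₀(Σ 10^(L_i/10)).
Σ 10^(L/10) = 10^(84.9/10) + 10^(81.6/10) + 10^(90.8/10) + 10^(95.6/10) + 10^(86.6/10) = 5.744e+09.
L_total = 10·log₁₀(5.744e+09) = 97.59 dB.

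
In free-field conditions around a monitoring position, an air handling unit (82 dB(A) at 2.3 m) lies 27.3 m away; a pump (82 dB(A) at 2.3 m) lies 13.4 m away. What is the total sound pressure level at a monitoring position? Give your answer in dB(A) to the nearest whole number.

Apply inverse-square spreading to bring every level to the receiver, then sum 10^(L/10).
air handling unit: 82 − 20·log₁₀(27.3/2.3) = 82 − 21.49 = 60.51 dB(A).
pump: 82 − 20·log₁₀(13.4/2.3) = 82 − 15.31 = 66.69 dB(A).
Σ 10^(L/10) = 5.794e+06 → L_total = 10·log₁₀(5.794e+06) = 67.63 dB(A).

68 dB(A)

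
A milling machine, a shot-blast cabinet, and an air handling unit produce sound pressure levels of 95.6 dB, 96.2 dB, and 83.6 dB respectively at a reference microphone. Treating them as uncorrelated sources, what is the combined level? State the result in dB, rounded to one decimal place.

For uncorrelated sources the intensities add, so convert each level to linear form, sum, and take 10·log₁₀ of the total.
Σ 10^(L/10) = 10^(95.6/10) + 10^(96.2/10) + 10^(83.6/10) = 8.029e+09.
L_total = 10·log₁₀(8.029e+09) = 99.05 dB.

99.0 dB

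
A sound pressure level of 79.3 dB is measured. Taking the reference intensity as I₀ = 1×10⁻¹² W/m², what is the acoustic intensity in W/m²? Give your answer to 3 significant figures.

8.51e-05 W/m²

I/I₀ = 10^(79.3/10) = 8.511e+07, so I = 8.511e+07 × 10⁻¹² W/m².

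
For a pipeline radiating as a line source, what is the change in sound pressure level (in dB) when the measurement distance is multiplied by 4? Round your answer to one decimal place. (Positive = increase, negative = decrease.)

-6.0 dB

Line-source spreading: ΔL = −10·log₁₀(r₂/r₁).
ΔL = −10·log₁₀(4) = -6.02 dB.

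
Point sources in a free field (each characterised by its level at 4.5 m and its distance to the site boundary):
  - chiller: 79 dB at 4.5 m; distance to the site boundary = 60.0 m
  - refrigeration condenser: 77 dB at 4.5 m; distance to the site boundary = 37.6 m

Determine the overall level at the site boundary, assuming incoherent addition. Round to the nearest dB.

61 dB

First find each source's level at the receiver (point-source: −20·log₁₀(r/r_ref)), then combine on an intensity basis.
chiller: 79 − 20·log₁₀(60.0/4.5) = 79 − 22.50 = 56.50 dB.
refrigeration condenser: 77 − 20·log₁₀(37.6/4.5) = 77 − 18.44 = 58.56 dB.
Σ 10^(L/10) = 1.165e+06 → L_total = 10·log₁₀(1.165e+06) = 60.66 dB.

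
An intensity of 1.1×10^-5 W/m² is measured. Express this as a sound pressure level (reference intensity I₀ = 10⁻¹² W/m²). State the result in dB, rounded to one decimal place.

I/I₀ = 1.1×10^-5/10⁻¹² = 1.1×10^7, and L = 10·log₁₀(I/I₀).
L = 10·(0.0414 + 7) = 70.41 dB.

70.4 dB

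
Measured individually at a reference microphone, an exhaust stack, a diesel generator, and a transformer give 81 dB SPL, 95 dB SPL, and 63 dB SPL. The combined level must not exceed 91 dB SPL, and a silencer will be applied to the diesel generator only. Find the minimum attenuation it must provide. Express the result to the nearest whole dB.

4 dB

The untreated sources together contribute 10^(81/10) + 10^(63/10) = 1.279e+08, i.e. 81.07 dB SPL.
The limit corresponds to 10^(91/10) = 1.259e+09; subtracting the fixed part leaves 1.131e+09 for the diesel generator, i.e. 90.53 dB SPL.
Required insertion loss = 95 − 90.53 = 4.47 dB.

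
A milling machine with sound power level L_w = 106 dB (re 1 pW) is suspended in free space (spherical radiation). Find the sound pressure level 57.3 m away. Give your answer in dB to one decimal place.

59.8 dB

The power spreads over a sphere of area 4π·r², so L_p = L_w − 10·log₁₀(4π·r²).
4π·r² = 4.126e+04 m², 10·log₁₀ of that is 46.155 dB.
L_p = 106 − 46.155 = 59.84 dB.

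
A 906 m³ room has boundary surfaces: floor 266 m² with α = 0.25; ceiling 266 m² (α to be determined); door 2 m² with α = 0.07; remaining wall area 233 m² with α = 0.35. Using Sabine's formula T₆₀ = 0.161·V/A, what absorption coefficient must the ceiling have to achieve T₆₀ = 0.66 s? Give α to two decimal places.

0.27

Required total absorption A = 0.161·906/0.66 = 221.01 m².
Absorption from the other surfaces = 266·0.25 + 2·0.07 + 233·0.35 = 148.19 m², so the ceiling must supply 72.82 m² over 266 m².
α = 72.82/266 = 0.274.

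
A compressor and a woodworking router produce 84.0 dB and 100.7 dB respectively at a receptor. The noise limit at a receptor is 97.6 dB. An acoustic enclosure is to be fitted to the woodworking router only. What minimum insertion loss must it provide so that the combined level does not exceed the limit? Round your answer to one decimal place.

3.3 dB

Everything except the woodworking router sums to 10^(84.0/10) = 2.512e+08 in linear terms, 84.00 dB.
The limit corresponds to 10^(97.6/10) = 5.754e+09; subtracting the fixed part leaves 5.503e+09 for the woodworking router, i.e. 97.41 dB.
Required insertion loss = 100.7 − 97.41 = 3.29 dB.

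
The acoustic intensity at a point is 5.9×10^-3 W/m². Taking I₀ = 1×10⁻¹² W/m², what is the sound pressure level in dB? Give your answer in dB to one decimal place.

97.7 dB

L = 10·log₁₀(I/I₀) = 10·log₁₀(5.9×10^-3/10⁻¹²) = 10·log₁₀(5.9×10^9).
L = 10·(0.7709 + 9) = 97.71 dB.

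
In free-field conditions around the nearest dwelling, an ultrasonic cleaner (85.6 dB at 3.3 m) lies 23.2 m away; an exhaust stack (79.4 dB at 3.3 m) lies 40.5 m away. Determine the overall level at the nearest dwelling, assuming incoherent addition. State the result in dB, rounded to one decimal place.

Propagate each source to the receiver with L = L_ref − 20·log₁₀(r/r_ref), then add intensities.
ultrasonic cleaner: 85.6 − 20·log₁₀(23.2/3.3) = 85.6 − 16.94 = 68.66 dB.
exhaust stack: 79.4 − 20·log₁₀(40.5/3.3) = 79.4 − 21.78 = 57.62 dB.
Σ 10^(L/10) = 7.924e+06 → L_total = 10·log₁₀(7.924e+06) = 68.99 dB.

69.0 dB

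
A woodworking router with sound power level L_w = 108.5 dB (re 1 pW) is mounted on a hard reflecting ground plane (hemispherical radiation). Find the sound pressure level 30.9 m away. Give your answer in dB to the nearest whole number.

Free-field hemispherical radiation: L_p = L_w − 10·log₁₀(2π·r²), r = 30.9 m.
2π·r² = 5999 m², 10·log₁₀ of that is 37.781 dB.
L_p = 108.5 − 37.781 = 70.72 dB.

71 dB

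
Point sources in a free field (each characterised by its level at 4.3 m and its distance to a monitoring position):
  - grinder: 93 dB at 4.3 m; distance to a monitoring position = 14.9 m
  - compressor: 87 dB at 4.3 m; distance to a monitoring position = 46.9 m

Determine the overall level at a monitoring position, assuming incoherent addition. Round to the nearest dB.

82 dB

Propagate each source to the receiver with L = L_ref − 20·log₁₀(r/r_ref), then add intensities.
grinder: 93 − 20·log₁₀(14.9/4.3) = 93 − 10.79 = 82.21 dB.
compressor: 87 − 20·log₁₀(46.9/4.3) = 87 − 20.75 = 66.25 dB.
Σ 10^(L/10) = 1.704e+08 → L_total = 10·log₁₀(1.704e+08) = 82.31 dB.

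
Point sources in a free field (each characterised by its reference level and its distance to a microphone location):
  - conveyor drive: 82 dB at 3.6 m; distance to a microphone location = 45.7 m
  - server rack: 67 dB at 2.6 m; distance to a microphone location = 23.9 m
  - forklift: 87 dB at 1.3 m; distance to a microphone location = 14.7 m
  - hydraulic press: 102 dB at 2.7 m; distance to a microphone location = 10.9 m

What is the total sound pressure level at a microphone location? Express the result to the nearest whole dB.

Propagate each source to the receiver with L = L_ref − 20·log₁₀(r/r_ref), then add intensities.
conveyor drive: 82 − 20·log₁₀(45.7/3.6) = 82 − 22.07 = 59.93 dB.
server rack: 67 − 20·log₁₀(23.9/2.6) = 67 − 19.27 = 47.73 dB.
forklift: 87 − 20·log₁₀(14.7/1.3) = 87 − 21.07 = 65.93 dB.
hydraulic press: 102 − 20·log₁₀(10.9/2.7) = 102 − 12.12 = 89.88 dB.
Σ 10^(L/10) = 9.774e+08 → L_total = 10·log₁₀(9.774e+08) = 89.90 dB.

90 dB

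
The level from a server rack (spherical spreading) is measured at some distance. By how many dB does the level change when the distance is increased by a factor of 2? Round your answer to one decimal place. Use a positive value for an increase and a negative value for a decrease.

-6.0 dB

A point source loses 6 dB per doubling of distance; generally ΔL = −20·log₁₀(r₂/r₁).
ΔL = −20·log₁₀(2) = -6.02 dB.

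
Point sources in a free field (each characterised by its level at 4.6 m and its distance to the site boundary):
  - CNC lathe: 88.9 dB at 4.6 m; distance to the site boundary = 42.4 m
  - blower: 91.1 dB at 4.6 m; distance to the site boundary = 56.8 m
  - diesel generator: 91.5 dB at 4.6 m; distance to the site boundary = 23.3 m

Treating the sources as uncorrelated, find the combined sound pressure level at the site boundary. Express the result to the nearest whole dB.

Propagate each source to the receiver with L = L_ref − 20·log₁₀(r/r_ref), then add intensities.
CNC lathe: 88.9 − 20·log₁₀(42.4/4.6) = 88.9 − 19.29 = 69.61 dB.
blower: 91.1 − 20·log₁₀(56.8/4.6) = 91.1 − 21.83 = 69.27 dB.
diesel generator: 91.5 − 20·log₁₀(23.3/4.6) = 91.5 − 14.09 = 77.41 dB.
Σ 10^(L/10) = 7.264e+07 → L_total = 10·log₁₀(7.264e+07) = 78.61 dB.

79 dB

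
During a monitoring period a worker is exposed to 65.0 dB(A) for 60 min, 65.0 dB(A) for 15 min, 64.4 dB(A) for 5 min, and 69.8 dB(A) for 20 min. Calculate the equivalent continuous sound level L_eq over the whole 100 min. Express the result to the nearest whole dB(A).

L_eq = 10·log₁₀[(1/T)·Σ tᵢ·10^(Lᵢ/10)] with T = 100 min.
Σ tᵢ·10^(Lᵢ/10) = 60·10^(65.0/10) + 15·10^(65.0/10) + 5·10^(64.4/10) + 20·10^(69.8/10) = 4.419e+08.
L_eq = 10·log₁₀(4.419e+08/100) = 66.45 dB(A).

66 dB(A)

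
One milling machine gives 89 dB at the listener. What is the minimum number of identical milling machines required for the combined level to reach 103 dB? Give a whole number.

The shortfall is 103 − 89 = 14.0 dB, and N units add 10·log₁₀ N, so need 10·log₁₀ N ≥ 14.0.
N ≥ 10^(14.0/10) = 25.119, so N = 26.

26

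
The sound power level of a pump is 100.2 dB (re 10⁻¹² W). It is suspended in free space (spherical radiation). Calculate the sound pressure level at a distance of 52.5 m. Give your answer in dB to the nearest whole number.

55 dB

L_p = L_w − 10·log₁₀(4π·r²) with r = 52.5 m.
4π·r² = 3.464e+04 m², 10·log₁₀ of that is 45.395 dB.
L_p = 100.2 − 45.395 = 54.80 dB.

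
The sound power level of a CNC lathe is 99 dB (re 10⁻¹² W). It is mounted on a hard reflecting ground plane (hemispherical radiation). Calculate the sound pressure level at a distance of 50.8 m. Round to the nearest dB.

57 dB

L_p = L_w − 10·log₁₀(2π·r²) with r = 50.8 m.
2π·r² = 1.621e+04 m², 10·log₁₀ of that is 42.099 dB.
L_p = 99 − 42.099 = 56.90 dB.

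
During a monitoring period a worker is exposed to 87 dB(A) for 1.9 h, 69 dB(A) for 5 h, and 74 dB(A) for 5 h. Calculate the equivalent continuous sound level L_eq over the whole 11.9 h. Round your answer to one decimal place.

Weight each interval's intensity by its duration and average over T = 11.9 h:
Σ tᵢ·10^(Lᵢ/10) = 1.9·10^(87/10) + 5·10^(69/10) + 5·10^(74/10) = 1.118e+09.
L_eq = 10·log₁₀(1.118e+09/11.9) = 79.73 dB(A).

79.7 dB(A)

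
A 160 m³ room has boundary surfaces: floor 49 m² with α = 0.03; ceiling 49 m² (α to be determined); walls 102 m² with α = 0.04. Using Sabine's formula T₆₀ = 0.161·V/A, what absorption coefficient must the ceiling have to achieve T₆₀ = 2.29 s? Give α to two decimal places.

0.12

Required total absorption A = 0.161·160/2.29 = 11.25 m².
Absorption from the other surfaces = 49·0.03 + 102·0.04 = 5.55 m², so the ceiling must supply 5.70 m² over 49 m².
α = 5.70/49 = 0.116.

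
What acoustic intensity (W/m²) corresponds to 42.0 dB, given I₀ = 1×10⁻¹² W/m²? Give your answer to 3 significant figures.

1.58e-08 W/m²

I/I₀ = 10^(42.0/10) = 1.585e+04, so I = 1.585e+04 × 10⁻¹² W/m².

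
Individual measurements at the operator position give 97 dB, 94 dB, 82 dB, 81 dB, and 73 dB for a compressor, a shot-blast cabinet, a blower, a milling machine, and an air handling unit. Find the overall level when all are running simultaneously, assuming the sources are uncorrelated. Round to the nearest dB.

99 dB

For uncorrelated sources the intensities add, so convert each level to linear form, sum, and take 10·log₁₀ of the total.
Σ 10^(L/10) = 10^(97/10) + 10^(94/10) + 10^(82/10) + 10^(81/10) + 10^(73/10) = 7.828e+09.
L_total = 10·log₁₀(7.828e+09) = 98.94 dB.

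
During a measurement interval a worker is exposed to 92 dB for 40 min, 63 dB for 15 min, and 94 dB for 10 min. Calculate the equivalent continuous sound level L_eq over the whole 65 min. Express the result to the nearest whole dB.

The energy average is taken in the linear domain: L_eq = 10·log₁₀[(Σ tᵢ·10^(Lᵢ/10))/T], T = 65 min.
Σ tᵢ·10^(Lᵢ/10) = 40·10^(92/10) + 15·10^(63/10) + 10·10^(94/10) = 8.854e+10.
L_eq = 10·log₁₀(8.854e+10/65) = 91.34 dB.

91 dB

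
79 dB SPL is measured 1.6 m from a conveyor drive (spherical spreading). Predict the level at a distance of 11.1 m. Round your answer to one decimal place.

Point-source attenuation: ΔL = 20·log₁₀(r₂/r₁) = 20·log₁₀(11.1/1.6) = 16.824 dB.
L₂ = 79 − 20·log₁₀(11.1/1.6) = 79 − 16.824 = 62.18 dB SPL.

62.2 dB SPL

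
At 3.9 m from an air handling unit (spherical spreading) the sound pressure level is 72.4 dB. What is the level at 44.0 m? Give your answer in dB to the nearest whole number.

51 dB

Spherical spreading from a point source gives a 20·log₁₀(r₂/r₁) drop.
L₂ = 72.4 − 20·log₁₀(44.0/3.9) = 72.4 − 21.048 = 51.35 dB.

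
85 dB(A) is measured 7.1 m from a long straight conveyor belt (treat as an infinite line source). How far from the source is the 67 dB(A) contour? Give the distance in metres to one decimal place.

Line-source spreading drops the level by 10·log₁₀(r₂/r₁); inverting, r₂/r₁ = 10^(ΔL/10).
r₂ = 7.1·10^((85−67)/10) = 7.1·10^(18.0/10) = 447.98 m.

448.0 m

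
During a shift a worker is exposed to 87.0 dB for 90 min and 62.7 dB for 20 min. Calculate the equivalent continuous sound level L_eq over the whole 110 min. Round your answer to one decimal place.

86.1 dB

L_eq = 10·log₁₀[(1/T)·Σ tᵢ·10^(Lᵢ/10)] with T = 110 min.
Σ tᵢ·10^(Lᵢ/10) = 90·10^(87.0/10) + 20·10^(62.7/10) = 4.514e+10.
L_eq = 10·log₁₀(4.514e+10/110) = 86.13 dB.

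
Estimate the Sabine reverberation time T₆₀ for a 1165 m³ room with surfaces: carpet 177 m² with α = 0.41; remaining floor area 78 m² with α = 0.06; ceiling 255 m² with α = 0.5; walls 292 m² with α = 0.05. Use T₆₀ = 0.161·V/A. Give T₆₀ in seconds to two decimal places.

0.86 s

Total absorption A = 177·0.41 + 78·0.06 + 255·0.5 + 292·0.05 = 219.35 m² sabins.
T₆₀ = 0.161·V/A = 0.161·1165/219.35 = 0.855 s.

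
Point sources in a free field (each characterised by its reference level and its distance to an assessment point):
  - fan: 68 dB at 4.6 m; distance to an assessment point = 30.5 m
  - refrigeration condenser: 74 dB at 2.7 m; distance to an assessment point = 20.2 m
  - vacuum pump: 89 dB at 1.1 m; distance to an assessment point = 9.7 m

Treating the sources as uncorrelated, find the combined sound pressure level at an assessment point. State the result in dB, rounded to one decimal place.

70.3 dB

Apply inverse-square spreading to bring every level to the receiver, then sum 10^(L/10).
fan: 68 − 20·log₁₀(30.5/4.6) = 68 − 16.43 = 51.57 dB.
refrigeration condenser: 74 − 20·log₁₀(20.2/2.7) = 74 − 17.48 = 56.52 dB.
vacuum pump: 89 − 20·log₁₀(9.7/1.1) = 89 − 18.91 = 70.09 dB.
Σ 10^(L/10) = 1.081e+07 → L_total = 10·log₁₀(1.081e+07) = 70.34 dB.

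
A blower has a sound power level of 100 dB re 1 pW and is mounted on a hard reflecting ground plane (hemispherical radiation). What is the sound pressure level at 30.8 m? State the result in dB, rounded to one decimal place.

62.2 dB

The power spreads over a hemisphere of area 2π·r², so L_p = L_w − 10·log₁₀(2π·r²).
2π·r² = 5960 m², 10·log₁₀ of that is 37.753 dB.
L_p = 100 − 37.753 = 62.25 dB.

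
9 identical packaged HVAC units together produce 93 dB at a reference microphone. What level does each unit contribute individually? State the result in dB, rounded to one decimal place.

For N identical incoherent sources L_total = L₁ + 10·log₁₀ N, so L₁ = 93 − 10·log₁₀(9) = 93 − 9.542.

83.5 dB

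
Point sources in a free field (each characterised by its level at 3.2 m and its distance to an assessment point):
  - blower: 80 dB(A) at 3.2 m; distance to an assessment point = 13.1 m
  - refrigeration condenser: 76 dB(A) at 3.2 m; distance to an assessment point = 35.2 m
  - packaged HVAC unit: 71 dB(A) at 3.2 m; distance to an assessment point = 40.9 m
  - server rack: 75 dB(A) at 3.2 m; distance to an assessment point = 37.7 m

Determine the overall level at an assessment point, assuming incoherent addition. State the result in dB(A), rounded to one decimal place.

Apply inverse-square spreading to bring every level to the receiver, then sum 10^(L/10).
blower: 80 − 20·log₁₀(13.1/3.2) = 80 − 12.24 = 67.76 dB(A).
refrigeration condenser: 76 − 20·log₁₀(35.2/3.2) = 76 − 20.83 = 55.17 dB(A).
packaged HVAC unit: 71 − 20·log₁₀(40.9/3.2) = 71 − 22.13 = 48.87 dB(A).
server rack: 75 − 20·log₁₀(37.7/3.2) = 75 − 21.42 = 53.58 dB(A).
Σ 10^(L/10) = 6.601e+06 → L_total = 10·log₁₀(6.601e+06) = 68.20 dB(A).

68.2 dB(A)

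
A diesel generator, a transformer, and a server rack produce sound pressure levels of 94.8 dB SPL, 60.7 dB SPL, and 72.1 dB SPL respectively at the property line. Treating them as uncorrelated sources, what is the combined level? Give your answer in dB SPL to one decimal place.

94.8 dB SPL

Incoherent sources combine by intensity addition: L_total = 10·log₁₀(Σ 10^(L_i/10)).
Σ 10^(L/10) = 10^(94.8/10) + 10^(60.7/10) + 10^(72.1/10) = 3.037e+09.
L_total = 10·log₁₀(3.037e+09) = 94.82 dB SPL.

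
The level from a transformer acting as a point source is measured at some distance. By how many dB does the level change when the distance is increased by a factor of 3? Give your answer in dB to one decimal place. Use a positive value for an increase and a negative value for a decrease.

-9.5 dB

A point source loses 6 dB per doubling of distance; generally ΔL = −20·log₁₀(r₂/r₁).
ΔL = −20·log₁₀(3) = -9.54 dB.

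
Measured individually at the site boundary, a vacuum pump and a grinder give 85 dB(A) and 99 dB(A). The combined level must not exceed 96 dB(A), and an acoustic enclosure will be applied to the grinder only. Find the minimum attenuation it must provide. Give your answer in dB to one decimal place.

The untreated sources together contribute 10^(85/10) = 3.162e+08, i.e. 85.00 dB(A).
To meet 96 dB(A) overall, the treated grinder may contribute at most 10^(96/10) − 3.162e+08 = 3.665e+09, i.e. 95.64 dB(A).
Required insertion loss = 99 − 95.64 = 3.36 dB.

3.4 dB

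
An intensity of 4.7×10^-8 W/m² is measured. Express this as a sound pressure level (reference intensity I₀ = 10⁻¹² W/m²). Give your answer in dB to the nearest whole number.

47 dB

I/I₀ = 4.7×10^-8/10⁻¹² = 4.7×10^4, and L = 10·log₁₀(I/I₀).
L = 10·(0.6721 + 4) = 46.72 dB.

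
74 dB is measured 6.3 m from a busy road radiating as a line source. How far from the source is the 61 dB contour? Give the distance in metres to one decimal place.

125.7 m

Line-source spreading drops the level by 10·log₁₀(r₂/r₁); inverting, r₂/r₁ = 10^(ΔL/10).
r₂ = 6.3·10^((74−61)/10) = 6.3·10^(13.0/10) = 125.70 m.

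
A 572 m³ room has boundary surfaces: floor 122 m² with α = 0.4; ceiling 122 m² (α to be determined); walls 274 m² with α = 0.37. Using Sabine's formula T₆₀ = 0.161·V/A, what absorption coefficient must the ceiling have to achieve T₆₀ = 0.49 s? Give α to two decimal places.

Required total absorption A = 0.161·572/0.49 = 187.94 m².
Absorption from the other surfaces = 122·0.4 + 274·0.37 = 150.18 m², so the ceiling must supply 37.76 m² over 122 m².
α = 37.76/122 = 0.310.

0.31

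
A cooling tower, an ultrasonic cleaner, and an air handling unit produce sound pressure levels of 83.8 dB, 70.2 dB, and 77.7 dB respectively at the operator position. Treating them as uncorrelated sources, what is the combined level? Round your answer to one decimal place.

84.9 dB

Incoherent sources combine by intensity addition: L_total = 10·log₁₀(Σ 10^(L_i/10)).
Σ 10^(L/10) = 10^(83.8/10) + 10^(70.2/10) + 10^(77.7/10) = 3.092e+08.
L_total = 10·log₁₀(3.092e+08) = 84.90 dB.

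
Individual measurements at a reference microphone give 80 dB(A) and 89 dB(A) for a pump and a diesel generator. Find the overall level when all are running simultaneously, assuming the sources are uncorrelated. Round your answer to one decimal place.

For uncorrelated sources the intensities add, so convert each level to linear form, sum, and take 10·log₁₀ of the total.
Σ 10^(L/10) = 10^(80/10) + 10^(89/10) = 8.943e+08.
L_total = 10·log₁₀(8.943e+08) = 89.51 dB(A).

89.5 dB(A)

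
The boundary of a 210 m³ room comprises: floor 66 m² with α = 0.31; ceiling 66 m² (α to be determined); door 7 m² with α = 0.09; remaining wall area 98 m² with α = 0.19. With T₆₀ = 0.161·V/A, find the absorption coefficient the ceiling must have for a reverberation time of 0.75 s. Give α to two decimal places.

A = 0.161·V/T₆₀ = 0.161·210/0.75 = 45.08 m² sabins.
Absorption from the other surfaces = 66·0.31 + 7·0.09 + 98·0.19 = 39.71 m², so the ceiling must supply 5.37 m² over 66 m².
α = 5.37/66 = 0.081.

0.08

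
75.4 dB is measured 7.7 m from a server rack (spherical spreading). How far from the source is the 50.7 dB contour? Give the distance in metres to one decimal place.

Point-source spreading drops the level by 20·log₁₀(r₂/r₁); inverting, r₂/r₁ = 10^(ΔL/20).
r₂ = 7.7·10^((75.4−50.7)/20) = 7.7·10^(24.7/20) = 132.28 m.

132.3 m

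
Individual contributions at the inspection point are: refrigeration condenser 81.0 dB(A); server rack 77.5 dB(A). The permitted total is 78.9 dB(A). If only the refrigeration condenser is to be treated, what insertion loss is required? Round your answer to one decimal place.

Everything except the refrigeration condenser sums to 10^(77.5/10) = 5.623e+07 in linear terms, 77.50 dB(A).
To meet 78.9 dB(A) overall, the treated refrigeration condenser may contribute at most 10^(78.9/10) − 5.623e+07 = 2.139e+07, i.e. 73.30 dB(A).
So the refrigeration condenser must be reduced from 81.0 to 73.30 dB(A): IL = 7.70 dB.

7.7 dB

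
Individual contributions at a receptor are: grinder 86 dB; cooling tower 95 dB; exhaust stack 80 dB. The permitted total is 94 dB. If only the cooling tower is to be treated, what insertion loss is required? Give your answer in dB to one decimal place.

The untreated sources together contribute 10^(86/10) + 10^(80/10) = 4.981e+08, i.e. 86.97 dB.
To meet 94 dB overall, the treated cooling tower may contribute at most 10^(94/10) − 4.981e+08 = 2.014e+09, i.e. 93.04 dB.
So the cooling tower must be reduced from 95 to 93.04 dB: IL = 1.96 dB.

2.0 dB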